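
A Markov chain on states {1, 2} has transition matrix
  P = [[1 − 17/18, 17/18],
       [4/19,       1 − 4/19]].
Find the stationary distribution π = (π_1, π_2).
π_1 = 72/395, π_2 = 323/395

Solve πP = π with π_1 + π_2 = 1. From πP = π: π_1 · (1 − 17/18) + π_2 · 4/19 = π_1 ⇒ π_2 · 4/19 = π_1 · 17/18 ⇒ π_2/π_1 = (17/18)/(4/19) = 323/72. Together with π_1 + π_2 = 1:
  π_1 = (4/19)/(17/18 + 4/19) = (4/19)/(395/342) = 72/395,
  π_2 = (17/18)/(17/18 + 4/19) = (17/18)/(395/342) = 323/395.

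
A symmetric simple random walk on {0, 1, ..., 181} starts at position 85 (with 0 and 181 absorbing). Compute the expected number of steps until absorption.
E[τ | X_0 = 85] = 8160

Let v_k = E[τ | X_0 = k]. Boundary: v_0 = v_181 = 0. Recurrence: v_k = 1 + (v_{k-1} + v_{k+1})/2 for 1 ≤ k ≤ 180. The particular solution to v_k − (v_{k-1} + v_{k+1})/2 = 1 is v_k = −k^2. Adding homogeneous solution A + B k and matching boundaries gives v_k = k (181 − k). Substituting k = 85: v_85 = 85 · 96 = 8160.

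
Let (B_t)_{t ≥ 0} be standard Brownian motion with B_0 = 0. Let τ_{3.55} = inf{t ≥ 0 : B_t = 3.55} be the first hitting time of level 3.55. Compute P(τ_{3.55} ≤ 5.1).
P(τ_{3.55} ≤ 5.1) = 2(1 − Φ(3.55/√5.1)) = 2(1 − Φ(1.5720)) ≈ 0.1160

By the reflection principle for standard BM, P(τ_b ≤ t) = 2 · P(B_t ≥ b). Since B_t ~ N(0, t), P(B_t ≥ 3.55) = 1 − Φ(3.55/√t) = 1 − Φ(3.55/√5.1) = 1 − Φ(1.5720) ≈ 0.05798. Doubling: P(τ_{3.55} ≤ 5.1) ≈ 2 · 0.05798 = 0.11596 ≈ 0.1160.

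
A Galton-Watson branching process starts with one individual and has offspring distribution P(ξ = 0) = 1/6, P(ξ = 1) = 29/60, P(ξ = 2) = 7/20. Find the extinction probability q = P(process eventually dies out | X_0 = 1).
q = 10/21

The pgf is f(s) = 1/6 + 29/60·s + 7/20·s². The extinction probability q is the smallest fixed point of f in [0, 1]. Setting s = f(s):
  7/20·s² + (29/60 − 1)·s + 1/6 = 0
  7/20·s² − (1/6 + 7/20)·s + 1/6 = 0
which factors as (s − 1)·(7/20·s − 1/6) = 0, giving roots s = 1 and s = (1/6)/(7/20) = 10/21.
Mean offspring μ = 29/60 + 2·7/20 = 71/60 > 1 (supercritical), so q < 1. The extinction probability is the smaller root: q = (1/6)/(7/20) = 10/21.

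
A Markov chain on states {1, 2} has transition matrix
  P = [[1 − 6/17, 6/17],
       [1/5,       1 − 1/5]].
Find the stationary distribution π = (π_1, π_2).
π_1 = 17/47, π_2 = 30/47

Solve πP = π with π_1 + π_2 = 1. From πP = π: π_1 · (1 − 6/17) + π_2 · 1/5 = π_1 ⇒ π_2 · 1/5 = π_1 · 6/17 ⇒ π_2/π_1 = (6/17)/(1/5) = 30/17. Together with π_1 + π_2 = 1:
  π_1 = (1/5)/(6/17 + 1/5) = (1/5)/(47/85) = 17/47,
  π_2 = (6/17)/(6/17 + 1/5) = (6/17)/(47/85) = 30/47.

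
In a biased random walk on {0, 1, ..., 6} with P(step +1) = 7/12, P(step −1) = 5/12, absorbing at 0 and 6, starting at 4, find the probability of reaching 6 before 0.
P(hit 6 before 0) = (1 − (5/7)^4) / (1 − (5/7)^6) = 3626/4251

Let u_k denote P(reach 6 before 0 | start at k). Boundary: u_0 = 0, u_6 = 1. Recurrence: u_k = 7/12·u_{k+1} + 5/12·u_{k-1} for 1 ≤ k ≤ 5. Try u_k = A + B·r^k with r = q/p = (5/12)/(7/12) = 5/7. Substitution satisfies the recurrence; boundary conditions give:
  u_k = (1 − r^k) / (1 − r^N) = (1 − (5/7)^4) / (1 − (5/7)^6) = 3626/4251.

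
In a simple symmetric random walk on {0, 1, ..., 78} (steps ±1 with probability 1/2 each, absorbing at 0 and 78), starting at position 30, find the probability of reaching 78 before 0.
P(hit 78 before 0) = 30/78 = 5/13

Let u_k = P(hit 78 before 0 | start at k). Then u_0 = 0, u_78 = 1, and u_k = u_{k-1}/2 + u_{k+1}/2 for 1 ≤ k ≤ 77. This harmonic recurrence is solved by u_k = k/78, giving u_30 = 30/78 = 5/13.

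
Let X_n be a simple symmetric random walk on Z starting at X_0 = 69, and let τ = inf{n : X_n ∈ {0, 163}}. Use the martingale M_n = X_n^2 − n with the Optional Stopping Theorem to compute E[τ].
E[τ] = 6486

M_n = X_n^2 − n is a martingale (since E[X_{n+1}^2 | F_n] = X_n^2 + 1). By OST (τ has finite mean in a bounded region), E[M_τ] = E[M_0] = X_0^2 − 0 = 69^2 = 4761. Also E[M_τ] = E[X_τ^2] − E[τ]. The walk exits at 0 or 163, with P(hit 163 first) = 69/163, so E[X_τ^2] = 163^2 · 69/163 + 0 = 11247. Thus E[τ] = E[X_τ^2] − E[M_τ] = 11247 − 4761 = 6486 = 69(163 − 69) = 6486.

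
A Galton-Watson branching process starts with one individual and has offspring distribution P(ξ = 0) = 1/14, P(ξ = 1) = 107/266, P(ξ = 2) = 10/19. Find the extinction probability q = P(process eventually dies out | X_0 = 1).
q = 19/140

The pgf is f(s) = 1/14 + 107/266·s + 10/19·s². The extinction probability q is the smallest fixed point of f in [0, 1]. Setting s = f(s):
  10/19·s² + (107/266 − 1)·s + 1/14 = 0
  10/19·s² − (1/14 + 10/19)·s + 1/14 = 0
which factors as (s − 1)·(10/19·s − 1/14) = 0, giving roots s = 1 and s = (1/14)/(10/19) = 19/140.
Mean offspring μ = 107/266 + 2·10/19 = 387/266 > 1 (supercritical), so q < 1. The extinction probability is the smaller root: q = (1/14)/(10/19) = 19/140.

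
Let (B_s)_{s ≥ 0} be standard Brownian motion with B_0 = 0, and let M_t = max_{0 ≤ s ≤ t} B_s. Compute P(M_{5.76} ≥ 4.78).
P(M_{5.76} ≥ 4.78) = 2·P(B_{5.76} ≥ 4.78) = 2(1 − Φ(4.78/√5.76)) ≈ 0.0464

By the reflection principle for Brownian motion, P(M_t ≥ a) = 2 · P(B_t ≥ a) for a ≥ 0. Since B_t ~ N(0, t), P(B_t ≥ 4.78) = 1 − Φ(4.78/√t) = 1 − Φ(4.78/√5.76) = 1 − Φ(1.9917). So
  P(M_{5.76} ≥ 4.78) = 2(1 − Φ(1.9917)) ≈ 0.0464.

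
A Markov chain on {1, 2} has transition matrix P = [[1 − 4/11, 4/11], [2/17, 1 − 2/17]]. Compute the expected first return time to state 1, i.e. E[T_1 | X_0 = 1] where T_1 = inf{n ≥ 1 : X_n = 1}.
E[T_1 | X_0 = 1] = 1/π_1 = 45/11

For an irreducible recurrent Markov chain with stationary distribution π, E[T_i | X_0 = i] = 1/π_i (Kac's formula). Here π_1 = (2/17)/(4/11 + 2/17) = (2/17)/(90/187) = 11/45, so E[T_1 | X_0 = 1] = 1/π_1 = (4/11 + 2/17)/(2/17) = (90/187)/(2/17) = 45/11.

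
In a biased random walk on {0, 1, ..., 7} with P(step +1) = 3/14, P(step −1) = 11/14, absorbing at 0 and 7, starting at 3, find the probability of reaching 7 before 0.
P(hit 7 before 0) = (1 − (11/3)^3) / (1 − (11/3)^7) = 13203/2435623

Let u_k denote P(reach 7 before 0 | start at k). Boundary: u_0 = 0, u_7 = 1. Recurrence: u_k = 3/14·u_{k+1} + 11/14·u_{k-1} for 1 ≤ k ≤ 6. Try u_k = A + B·r^k with r = q/p = (11/14)/(3/14) = 11/3. Substitution satisfies the recurrence; boundary conditions give:
  u_k = (1 − r^k) / (1 − r^N) = (1 − (11/3)^3) / (1 − (11/3)^7) = 13203/2435623.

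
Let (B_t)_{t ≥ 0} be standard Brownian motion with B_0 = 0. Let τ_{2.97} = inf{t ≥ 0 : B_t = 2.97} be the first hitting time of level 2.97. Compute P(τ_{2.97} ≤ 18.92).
P(τ_{2.97} ≤ 18.92) = 2(1 − Φ(2.97/√18.92)) = 2(1 − Φ(0.6828)) ≈ 0.4947

By the reflection principle for standard BM, P(τ_b ≤ t) = 2 · P(B_t ≥ b). Since B_t ~ N(0, t), P(B_t ≥ 2.97) = 1 − Φ(2.97/√t) = 1 − Φ(2.97/√18.92) = 1 − Φ(0.6828) ≈ 0.24737. Doubling: P(τ_{2.97} ≤ 18.92) ≈ 2 · 0.24737 = 0.49474 ≈ 0.4947.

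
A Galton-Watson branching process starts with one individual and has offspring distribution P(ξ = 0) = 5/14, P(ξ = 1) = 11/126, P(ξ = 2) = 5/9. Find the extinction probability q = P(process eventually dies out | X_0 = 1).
q = 9/14

The pgf is f(s) = 5/14 + 11/126·s + 5/9·s². The extinction probability q is the smallest fixed point of f in [0, 1]. Setting s = f(s):
  5/9·s² + (11/126 − 1)·s + 5/14 = 0
  5/9·s² − (5/14 + 5/9)·s + 5/14 = 0
which factors as (s − 1)·(5/9·s − 5/14) = 0, giving roots s = 1 and s = (5/14)/(5/9) = 9/14.
Mean offspring μ = 11/126 + 2·5/9 = 151/126 > 1 (supercritical), so q < 1. The extinction probability is the smaller root: q = (5/14)/(5/9) = 9/14.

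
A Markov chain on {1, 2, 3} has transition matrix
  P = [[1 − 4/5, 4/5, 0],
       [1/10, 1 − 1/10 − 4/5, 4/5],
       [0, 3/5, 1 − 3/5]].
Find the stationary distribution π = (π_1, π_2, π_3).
π = (3/59, 24/59, 32/59)

This is a birth-death chain on three states, which satisfies detailed balance: π_1 · P_{12} = π_2 · P_{21} and π_2 · P_{23} = π_3 · P_{32}.
From π_1 · 4/5 = π_2 · 1/10: π_2/π_1 = (4/5)/(1/10) = 8.
From π_2 · 4/5 = π_3 · 3/5: π_3/π_2 = (4/5)/(3/5) = 4/3.
Take π_1 proportional to 1; then unnormalized π = (1, 8, 32/3). Normalize by dividing by the sum 59/3:
  π = (3/59, 24/59, 32/59).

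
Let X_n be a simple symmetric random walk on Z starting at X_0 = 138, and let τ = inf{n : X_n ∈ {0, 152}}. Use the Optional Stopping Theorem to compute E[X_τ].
E[X_τ] = 138

X_n is a martingale and τ is a bounded-mean stopping time (indeed τ is finite a.s. with bounded expectation since the walk is in a bounded region). By the OST, E[X_τ] = E[X_0] = 138. Equivalently: E[X_τ] = 152 · P(hit 152 first) + 0 · P(hit 0 first) = 152 · (138/152) = 138.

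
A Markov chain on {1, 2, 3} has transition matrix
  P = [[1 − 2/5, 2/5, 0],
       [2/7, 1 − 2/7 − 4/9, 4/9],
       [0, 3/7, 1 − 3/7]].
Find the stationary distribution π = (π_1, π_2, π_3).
π = (27/104, 189/520, 49/130)

This is a birth-death chain on three states, which satisfies detailed balance: π_1 · P_{12} = π_2 · P_{21} and π_2 · P_{23} = π_3 · P_{32}.
From π_1 · 2/5 = π_2 · 2/7: π_2/π_1 = (2/5)/(2/7) = 7/5.
From π_2 · 4/9 = π_3 · 3/7: π_3/π_2 = (4/9)/(3/7) = 28/27.
Take π_1 proportional to 1; then unnormalized π = (1, 7/5, 196/135). Normalize by dividing by the sum 104/27:
  π = (27/104, 189/520, 49/130).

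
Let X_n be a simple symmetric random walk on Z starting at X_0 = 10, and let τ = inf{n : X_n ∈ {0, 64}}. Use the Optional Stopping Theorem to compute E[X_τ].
E[X_τ] = 10

X_n is a martingale and τ is a bounded-mean stopping time (indeed τ is finite a.s. with bounded expectation since the walk is in a bounded region). By the OST, E[X_τ] = E[X_0] = 10. Equivalently: E[X_τ] = 64 · P(hit 64 first) + 0 · P(hit 0 first) = 64 · (10/64) = 10.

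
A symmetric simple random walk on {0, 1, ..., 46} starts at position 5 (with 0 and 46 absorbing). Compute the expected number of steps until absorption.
E[τ | X_0 = 5] = 205

Let v_k = E[τ | X_0 = k]. Boundary: v_0 = v_46 = 0. Recurrence: v_k = 1 + (v_{k-1} + v_{k+1})/2 for 1 ≤ k ≤ 45. The particular solution to v_k − (v_{k-1} + v_{k+1})/2 = 1 is v_k = −k^2. Adding homogeneous solution A + B k and matching boundaries gives v_k = k (46 − k). Substituting k = 5: v_5 = 5 · 41 = 205.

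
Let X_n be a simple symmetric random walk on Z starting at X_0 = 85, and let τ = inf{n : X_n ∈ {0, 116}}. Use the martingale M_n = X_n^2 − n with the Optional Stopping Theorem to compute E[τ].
E[τ] = 2635

M_n = X_n^2 − n is a martingale (since E[X_{n+1}^2 | F_n] = X_n^2 + 1). By OST (τ has finite mean in a bounded region), E[M_τ] = E[M_0] = X_0^2 − 0 = 85^2 = 7225. Also E[M_τ] = E[X_τ^2] − E[τ]. The walk exits at 0 or 116, with P(hit 116 first) = 85/116, so E[X_τ^2] = 116^2 · 85/116 + 0 = 9860. Thus E[τ] = E[X_τ^2] − E[M_τ] = 9860 − 7225 = 2635 = 85(116 − 85) = 2635.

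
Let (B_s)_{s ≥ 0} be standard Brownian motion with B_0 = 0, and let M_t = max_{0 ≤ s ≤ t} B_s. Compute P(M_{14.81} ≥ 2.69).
P(M_{14.81} ≥ 2.69) = 2·P(B_{14.81} ≥ 2.69) = 2(1 − Φ(2.69/√14.81)) ≈ 0.4846

By the reflection principle for Brownian motion, P(M_t ≥ a) = 2 · P(B_t ≥ a) for a ≥ 0. Since B_t ~ N(0, t), P(B_t ≥ 2.69) = 1 − Φ(2.69/√t) = 1 − Φ(2.69/√14.81) = 1 − Φ(0.6990). So
  P(M_{14.81} ≥ 2.69) = 2(1 − Φ(0.6990)) ≈ 0.4846.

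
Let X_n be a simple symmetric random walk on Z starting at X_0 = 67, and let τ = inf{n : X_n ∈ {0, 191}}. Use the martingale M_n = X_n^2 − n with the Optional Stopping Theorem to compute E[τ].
E[τ] = 8308

M_n = X_n^2 − n is a martingale (since E[X_{n+1}^2 | F_n] = X_n^2 + 1). By OST (τ has finite mean in a bounded region), E[M_τ] = E[M_0] = X_0^2 − 0 = 67^2 = 4489. Also E[M_τ] = E[X_τ^2] − E[τ]. The walk exits at 0 or 191, with P(hit 191 first) = 67/191, so E[X_τ^2] = 191^2 · 67/191 + 0 = 12797. Thus E[τ] = E[X_τ^2] − E[M_τ] = 12797 − 4489 = 8308 = 67(191 − 67) = 8308.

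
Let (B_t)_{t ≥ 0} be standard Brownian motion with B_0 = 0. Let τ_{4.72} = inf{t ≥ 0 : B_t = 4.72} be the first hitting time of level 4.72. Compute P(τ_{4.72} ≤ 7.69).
P(τ_{4.72} ≤ 7.69) = 2(1 − Φ(4.72/√7.69)) = 2(1 − Φ(1.7021)) ≈ 0.0887

By the reflection principle for standard BM, P(τ_b ≤ t) = 2 · P(B_t ≥ b). Since B_t ~ N(0, t), P(B_t ≥ 4.72) = 1 − Φ(4.72/√t) = 1 − Φ(4.72/√7.69) = 1 − Φ(1.7021) ≈ 0.04437. Doubling: P(τ_{4.72} ≤ 7.69) ≈ 2 · 0.04437 = 0.08874 ≈ 0.0887.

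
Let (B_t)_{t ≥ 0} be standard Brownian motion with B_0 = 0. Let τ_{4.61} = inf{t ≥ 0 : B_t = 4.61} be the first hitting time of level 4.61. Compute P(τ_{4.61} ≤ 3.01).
P(τ_{4.61} ≤ 3.01) = 2(1 − Φ(4.61/√3.01)) = 2(1 − Φ(2.6572)) ≈ 0.0079

By the reflection principle for standard BM, P(τ_b ≤ t) = 2 · P(B_t ≥ b). Since B_t ~ N(0, t), P(B_t ≥ 4.61) = 1 − Φ(4.61/√t) = 1 − Φ(4.61/√3.01) = 1 − Φ(2.6572) ≈ 0.00394. Doubling: P(τ_{4.61} ≤ 3.01) ≈ 2 · 0.00394 = 0.00788 ≈ 0.0079.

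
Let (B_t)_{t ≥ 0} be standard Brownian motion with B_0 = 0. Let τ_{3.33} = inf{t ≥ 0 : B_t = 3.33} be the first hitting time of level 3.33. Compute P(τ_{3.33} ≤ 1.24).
P(τ_{3.33} ≤ 1.24) = 2(1 − Φ(3.33/√1.24)) = 2(1 − Φ(2.9904)) ≈ 0.0028

By the reflection principle for standard BM, P(τ_b ≤ t) = 2 · P(B_t ≥ b). Since B_t ~ N(0, t), P(B_t ≥ 3.33) = 1 − Φ(3.33/√t) = 1 − Φ(3.33/√1.24) = 1 − Φ(2.9904) ≈ 0.00139. Doubling: P(τ_{3.33} ≤ 1.24) ≈ 2 · 0.00139 = 0.00278 ≈ 0.0028.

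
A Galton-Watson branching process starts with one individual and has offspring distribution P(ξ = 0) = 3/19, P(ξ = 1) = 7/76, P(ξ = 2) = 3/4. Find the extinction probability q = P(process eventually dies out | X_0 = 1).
q = 4/19

The pgf is f(s) = 3/19 + 7/76·s + 3/4·s². The extinction probability q is the smallest fixed point of f in [0, 1]. Setting s = f(s):
  3/4·s² + (7/76 − 1)·s + 3/19 = 0
  3/4·s² − (3/19 + 3/4)·s + 3/19 = 0
which factors as (s − 1)·(3/4·s − 3/19) = 0, giving roots s = 1 and s = (3/19)/(3/4) = 4/19.
Mean offspring μ = 7/76 + 2·3/4 = 121/76 > 1 (supercritical), so q < 1. The extinction probability is the smaller root: q = (3/19)/(3/4) = 4/19.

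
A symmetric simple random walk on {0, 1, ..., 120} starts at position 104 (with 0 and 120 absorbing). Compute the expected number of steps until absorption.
E[τ | X_0 = 104] = 1664

Let v_k = E[τ | X_0 = k]. Boundary: v_0 = v_120 = 0. Recurrence: v_k = 1 + (v_{k-1} + v_{k+1})/2 for 1 ≤ k ≤ 119. The particular solution to v_k − (v_{k-1} + v_{k+1})/2 = 1 is v_k = −k^2. Adding homogeneous solution A + B k and matching boundaries gives v_k = k (120 − k). Substituting k = 104: v_104 = 104 · 16 = 1664.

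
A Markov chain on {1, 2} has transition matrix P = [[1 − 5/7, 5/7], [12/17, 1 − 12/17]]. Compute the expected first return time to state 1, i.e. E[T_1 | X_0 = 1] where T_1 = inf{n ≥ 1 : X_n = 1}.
E[T_1 | X_0 = 1] = 1/π_1 = 169/84

For an irreducible recurrent Markov chain with stationary distribution π, E[T_i | X_0 = i] = 1/π_i (Kac's formula). Here π_1 = (12/17)/(5/7 + 12/17) = (12/17)/(169/119) = 84/169, so E[T_1 | X_0 = 1] = 1/π_1 = (5/7 + 12/17)/(12/17) = (169/119)/(12/17) = 169/84.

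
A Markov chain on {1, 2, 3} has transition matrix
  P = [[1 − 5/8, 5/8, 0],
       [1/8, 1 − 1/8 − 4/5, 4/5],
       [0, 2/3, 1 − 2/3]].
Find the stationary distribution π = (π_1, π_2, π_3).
π = (1/12, 5/12, 1/2)

This is a birth-death chain on three states, which satisfies detailed balance: π_1 · P_{12} = π_2 · P_{21} and π_2 · P_{23} = π_3 · P_{32}.
From π_1 · 5/8 = π_2 · 1/8: π_2/π_1 = (5/8)/(1/8) = 5.
From π_2 · 4/5 = π_3 · 2/3: π_3/π_2 = (4/5)/(2/3) = 6/5.
Take π_1 proportional to 1; then unnormalized π = (1, 5, 6). Normalize by dividing by the sum 12:
  π = (1/12, 5/12, 1/2).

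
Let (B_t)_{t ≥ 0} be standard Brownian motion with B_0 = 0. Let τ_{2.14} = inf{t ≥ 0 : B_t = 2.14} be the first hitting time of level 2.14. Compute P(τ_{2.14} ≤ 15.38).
P(τ_{2.14} ≤ 15.38) = 2(1 − Φ(2.14/√15.38)) = 2(1 − Φ(0.5457)) ≈ 0.5853

By the reflection principle for standard BM, P(τ_b ≤ t) = 2 · P(B_t ≥ b). Since B_t ~ N(0, t), P(B_t ≥ 2.14) = 1 − Φ(2.14/√t) = 1 − Φ(2.14/√15.38) = 1 − Φ(0.5457) ≈ 0.29264. Doubling: P(τ_{2.14} ≤ 15.38) ≈ 2 · 0.29264 = 0.58528 ≈ 0.5853.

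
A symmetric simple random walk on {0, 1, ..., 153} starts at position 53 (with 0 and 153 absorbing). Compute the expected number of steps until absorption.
E[τ | X_0 = 53] = 5300

Let v_k = E[τ | X_0 = k]. Boundary: v_0 = v_153 = 0. Recurrence: v_k = 1 + (v_{k-1} + v_{k+1})/2 for 1 ≤ k ≤ 152. The particular solution to v_k − (v_{k-1} + v_{k+1})/2 = 1 is v_k = −k^2. Adding homogeneous solution A + B k and matching boundaries gives v_k = k (153 − k). Substituting k = 53: v_53 = 53 · 100 = 5300.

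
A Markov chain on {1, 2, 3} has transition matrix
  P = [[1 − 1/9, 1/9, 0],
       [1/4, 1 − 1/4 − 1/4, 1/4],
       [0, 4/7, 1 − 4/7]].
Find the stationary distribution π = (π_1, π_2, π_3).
π = (36/59, 16/59, 7/59)

This is a birth-death chain on three states, which satisfies detailed balance: π_1 · P_{12} = π_2 · P_{21} and π_2 · P_{23} = π_3 · P_{32}.
From π_1 · 1/9 = π_2 · 1/4: π_2/π_1 = (1/9)/(1/4) = 4/9.
From π_2 · 1/4 = π_3 · 4/7: π_3/π_2 = (1/4)/(4/7) = 7/16.
Take π_1 proportional to 1; then unnormalized π = (1, 4/9, 7/36). Normalize by dividing by the sum 59/36:
  π = (36/59, 16/59, 7/59).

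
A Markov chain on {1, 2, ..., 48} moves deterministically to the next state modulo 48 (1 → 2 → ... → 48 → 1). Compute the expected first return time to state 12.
E[T_12 | X_0 = 12] = 48

The chain cycles deterministically, so starting at state 12 it returns in exactly 48 steps. Equivalently, the stationary distribution is uniform π_j = 1/48 for every state j, so by Kac's formula E[T_12] = 1/π_12 = 48.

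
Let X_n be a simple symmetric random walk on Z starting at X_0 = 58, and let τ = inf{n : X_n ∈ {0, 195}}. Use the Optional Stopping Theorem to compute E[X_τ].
E[X_τ] = 58

X_n is a martingale and τ is a bounded-mean stopping time (indeed τ is finite a.s. with bounded expectation since the walk is in a bounded region). By the OST, E[X_τ] = E[X_0] = 58. Equivalently: E[X_τ] = 195 · P(hit 195 first) + 0 · P(hit 0 first) = 195 · (58/195) = 58.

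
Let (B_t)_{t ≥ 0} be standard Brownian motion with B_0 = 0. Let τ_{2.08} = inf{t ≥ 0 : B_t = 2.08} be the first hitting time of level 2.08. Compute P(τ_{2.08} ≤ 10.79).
P(τ_{2.08} ≤ 10.79) = 2(1 − Φ(2.08/√10.79)) = 2(1 − Φ(0.6332)) ≈ 0.5266

By the reflection principle for standard BM, P(τ_b ≤ t) = 2 · P(B_t ≥ b). Since B_t ~ N(0, t), P(B_t ≥ 2.08) = 1 − Φ(2.08/√t) = 1 − Φ(2.08/√10.79) = 1 − Φ(0.6332) ≈ 0.26330. Doubling: P(τ_{2.08} ≤ 10.79) ≈ 2 · 0.26330 = 0.52660 ≈ 0.5266.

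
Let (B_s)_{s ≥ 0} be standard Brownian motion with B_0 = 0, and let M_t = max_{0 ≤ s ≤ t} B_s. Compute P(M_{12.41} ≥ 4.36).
P(M_{12.41} ≥ 4.36) = 2·P(B_{12.41} ≥ 4.36) = 2(1 − Φ(4.36/√12.41)) ≈ 0.2158

By the reflection principle for Brownian motion, P(M_t ≥ a) = 2 · P(B_t ≥ a) for a ≥ 0. Since B_t ~ N(0, t), P(B_t ≥ 4.36) = 1 − Φ(4.36/√t) = 1 − Φ(4.36/√12.41) = 1 − Φ(1.2377). So
  P(M_{12.41} ≥ 4.36) = 2(1 − Φ(1.2377)) ≈ 0.2158.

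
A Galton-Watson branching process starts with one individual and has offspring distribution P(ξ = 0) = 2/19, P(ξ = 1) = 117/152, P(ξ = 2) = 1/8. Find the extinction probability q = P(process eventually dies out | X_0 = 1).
q = 16/19

The pgf is f(s) = 2/19 + 117/152·s + 1/8·s². The extinction probability q is the smallest fixed point of f in [0, 1]. Setting s = f(s):
  1/8·s² + (117/152 − 1)·s + 2/19 = 0
  1/8·s² − (2/19 + 1/8)·s + 2/19 = 0
which factors as (s − 1)·(1/8·s − 2/19) = 0, giving roots s = 1 and s = (2/19)/(1/8) = 16/19.
Mean offspring μ = 117/152 + 2·1/8 = 155/152 > 1 (supercritical), so q < 1. The extinction probability is the smaller root: q = (2/19)/(1/8) = 16/19.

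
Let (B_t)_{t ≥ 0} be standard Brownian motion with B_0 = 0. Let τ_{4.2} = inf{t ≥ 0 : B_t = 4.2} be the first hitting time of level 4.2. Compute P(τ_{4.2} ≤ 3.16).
P(τ_{4.2} ≤ 3.16) = 2(1 − Φ(4.2/√3.16)) = 2(1 − Φ(2.3627)) ≈ 0.0181

By the reflection principle for standard BM, P(τ_b ≤ t) = 2 · P(B_t ≥ b). Since B_t ~ N(0, t), P(B_t ≥ 4.2) = 1 − Φ(4.2/√t) = 1 − Φ(4.2/√3.16) = 1 − Φ(2.3627) ≈ 0.00907. Doubling: P(τ_{4.2} ≤ 3.16) ≈ 2 · 0.00907 = 0.01814 ≈ 0.0181.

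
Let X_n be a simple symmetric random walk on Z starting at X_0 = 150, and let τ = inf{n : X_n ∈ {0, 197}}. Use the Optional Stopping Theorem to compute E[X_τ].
E[X_τ] = 150

X_n is a martingale and τ is a bounded-mean stopping time (indeed τ is finite a.s. with bounded expectation since the walk is in a bounded region). By the OST, E[X_τ] = E[X_0] = 150. Equivalently: E[X_τ] = 197 · P(hit 197 first) + 0 · P(hit 0 first) = 197 · (150/197) = 150.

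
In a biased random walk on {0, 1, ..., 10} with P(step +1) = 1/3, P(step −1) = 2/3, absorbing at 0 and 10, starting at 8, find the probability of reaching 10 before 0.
P(hit 10 before 0) = (1 − (2)^8) / (1 − (2)^10) = 85/341

Let u_k denote P(reach 10 before 0 | start at k). Boundary: u_0 = 0, u_10 = 1. Recurrence: u_k = 1/3·u_{k+1} + 2/3·u_{k-1} for 1 ≤ k ≤ 9. Try u_k = A + B·r^k with r = q/p = (2/3)/(1/3) = 2. Substitution satisfies the recurrence; boundary conditions give:
  u_k = (1 − r^k) / (1 − r^N) = (1 − (2)^8) / (1 − (2)^10) = 85/341.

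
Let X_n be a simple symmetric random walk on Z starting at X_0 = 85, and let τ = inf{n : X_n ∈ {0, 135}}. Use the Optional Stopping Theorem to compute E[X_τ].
E[X_τ] = 85

X_n is a martingale and τ is a bounded-mean stopping time (indeed τ is finite a.s. with bounded expectation since the walk is in a bounded region). By the OST, E[X_τ] = E[X_0] = 85. Equivalently: E[X_τ] = 135 · P(hit 135 first) + 0 · P(hit 0 first) = 135 · (85/135) = 85.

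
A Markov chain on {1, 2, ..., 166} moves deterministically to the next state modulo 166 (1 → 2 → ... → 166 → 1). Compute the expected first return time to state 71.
E[T_71 | X_0 = 71] = 166

The chain cycles deterministically, so starting at state 71 it returns in exactly 166 steps. Equivalently, the stationary distribution is uniform π_j = 1/166 for every state j, so by Kac's formula E[T_71] = 1/π_71 = 166.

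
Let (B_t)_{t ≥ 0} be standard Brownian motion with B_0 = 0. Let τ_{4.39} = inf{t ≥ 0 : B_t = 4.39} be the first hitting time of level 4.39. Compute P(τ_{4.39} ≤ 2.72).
P(τ_{4.39} ≤ 2.72) = 2(1 − Φ(4.39/√2.72)) = 2(1 − Φ(2.6618)) ≈ 0.0078

By the reflection principle for standard BM, P(τ_b ≤ t) = 2 · P(B_t ≥ b). Since B_t ~ N(0, t), P(B_t ≥ 4.39) = 1 − Φ(4.39/√t) = 1 − Φ(4.39/√2.72) = 1 − Φ(2.6618) ≈ 0.00389. Doubling: P(τ_{4.39} ≤ 2.72) ≈ 2 · 0.00389 = 0.00778 ≈ 0.0078.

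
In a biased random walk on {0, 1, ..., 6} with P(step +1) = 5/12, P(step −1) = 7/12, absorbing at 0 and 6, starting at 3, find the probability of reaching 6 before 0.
P(hit 6 before 0) = (1 − (7/5)^3) / (1 − (7/5)^6) = 125/468

Let u_k denote P(reach 6 before 0 | start at k). Boundary: u_0 = 0, u_6 = 1. Recurrence: u_k = 5/12·u_{k+1} + 7/12·u_{k-1} for 1 ≤ k ≤ 5. Try u_k = A + B·r^k with r = q/p = (7/12)/(5/12) = 7/5. Substitution satisfies the recurrence; boundary conditions give:
  u_k = (1 − r^k) / (1 − r^N) = (1 − (7/5)^3) / (1 − (7/5)^6) = 125/468.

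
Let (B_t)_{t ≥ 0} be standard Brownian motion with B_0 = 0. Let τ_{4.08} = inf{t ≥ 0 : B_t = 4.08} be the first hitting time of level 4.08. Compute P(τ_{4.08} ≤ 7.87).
P(τ_{4.08} ≤ 7.87) = 2(1 − Φ(4.08/√7.87)) = 2(1 − Φ(1.4544)) ≈ 0.1458

By the reflection principle for standard BM, P(τ_b ≤ t) = 2 · P(B_t ≥ b). Since B_t ~ N(0, t), P(B_t ≥ 4.08) = 1 − Φ(4.08/√t) = 1 − Φ(4.08/√7.87) = 1 − Φ(1.4544) ≈ 0.07292. Doubling: P(τ_{4.08} ≤ 7.87) ≈ 2 · 0.07292 = 0.14584 ≈ 0.1458.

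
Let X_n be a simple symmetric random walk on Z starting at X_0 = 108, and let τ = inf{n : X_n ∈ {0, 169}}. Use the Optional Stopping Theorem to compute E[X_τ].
E[X_τ] = 108

X_n is a martingale and τ is a bounded-mean stopping time (indeed τ is finite a.s. with bounded expectation since the walk is in a bounded region). By the OST, E[X_τ] = E[X_0] = 108. Equivalently: E[X_τ] = 169 · P(hit 169 first) + 0 · P(hit 0 first) = 169 · (108/169) = 108.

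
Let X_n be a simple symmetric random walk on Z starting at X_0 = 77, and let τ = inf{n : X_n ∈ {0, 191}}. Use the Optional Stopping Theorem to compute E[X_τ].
E[X_τ] = 77

X_n is a martingale and τ is a bounded-mean stopping time (indeed τ is finite a.s. with bounded expectation since the walk is in a bounded region). By the OST, E[X_τ] = E[X_0] = 77. Equivalently: E[X_τ] = 191 · P(hit 191 first) + 0 · P(hit 0 first) = 191 · (77/191) = 77.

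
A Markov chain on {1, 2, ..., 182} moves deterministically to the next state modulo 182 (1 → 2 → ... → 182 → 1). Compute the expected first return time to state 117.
E[T_117 | X_0 = 117] = 182

The chain cycles deterministically, so starting at state 117 it returns in exactly 182 steps. Equivalently, the stationary distribution is uniform π_j = 1/182 for every state j, so by Kac's formula E[T_117] = 1/π_117 = 182.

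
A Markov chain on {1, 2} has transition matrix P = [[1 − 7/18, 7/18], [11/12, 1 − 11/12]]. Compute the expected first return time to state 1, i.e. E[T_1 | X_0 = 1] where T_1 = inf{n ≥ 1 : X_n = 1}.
E[T_1 | X_0 = 1] = 1/π_1 = 47/33

For an irreducible recurrent Markov chain with stationary distribution π, E[T_i | X_0 = i] = 1/π_i (Kac's formula). Here π_1 = (11/12)/(7/18 + 11/12) = (11/12)/(47/36) = 33/47, so E[T_1 | X_0 = 1] = 1/π_1 = (7/18 + 11/12)/(11/12) = (47/36)/(11/12) = 47/33.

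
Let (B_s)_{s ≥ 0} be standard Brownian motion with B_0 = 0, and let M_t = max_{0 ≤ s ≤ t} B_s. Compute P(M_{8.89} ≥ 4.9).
P(M_{8.89} ≥ 4.9) = 2·P(B_{8.89} ≥ 4.9) = 2(1 − Φ(4.9/√8.89)) ≈ 0.1003

By the reflection principle for Brownian motion, P(M_t ≥ a) = 2 · P(B_t ≥ a) for a ≥ 0. Since B_t ~ N(0, t), P(B_t ≥ 4.9) = 1 − Φ(4.9/√t) = 1 − Φ(4.9/√8.89) = 1 − Φ(1.6434). So
  P(M_{8.89} ≥ 4.9) = 2(1 − Φ(1.6434)) ≈ 0.1003.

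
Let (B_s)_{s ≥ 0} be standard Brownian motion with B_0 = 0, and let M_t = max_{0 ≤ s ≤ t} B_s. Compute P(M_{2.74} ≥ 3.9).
P(M_{2.74} ≥ 3.9) = 2·P(B_{2.74} ≥ 3.9) = 2(1 − Φ(3.9/√2.74)) ≈ 0.0185

By the reflection principle for Brownian motion, P(M_t ≥ a) = 2 · P(B_t ≥ a) for a ≥ 0. Since B_t ~ N(0, t), P(B_t ≥ 3.9) = 1 − Φ(3.9/√t) = 1 − Φ(3.9/√2.74) = 1 − Φ(2.3561). So
  P(M_{2.74} ≥ 3.9) = 2(1 − Φ(2.3561)) ≈ 0.0185.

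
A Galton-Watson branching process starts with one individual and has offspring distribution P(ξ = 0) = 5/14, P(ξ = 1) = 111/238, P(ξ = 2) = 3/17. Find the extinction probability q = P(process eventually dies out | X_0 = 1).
q = 1

Mean offspring μ = 0·5/14 + 1·111/238 + 2·3/17 = 195/238 ≤ 1. For μ ≤ 1 with offspring not concentrated at 1, the Galton-Watson process goes extinct almost surely, so q = 1.
(Algebraic check: The pgf is f(s) = 5/14 + 111/238·s + 3/17·s². The extinction probability q is the smallest fixed point of f in [0, 1]. Setting s = f(s):
  3/17·s² + (111/238 − 1)·s + 5/14 = 0
  3/17·s² − (5/14 + 3/17)·s + 5/14 = 0
which factors as (s − 1)·(3/17·s − 5/14) = 0, giving roots s = 1 and s = (5/14)/(3/17) = 85/42. Since 85/42 ≥ 1, the smallest root in [0, 1] is s = 1.)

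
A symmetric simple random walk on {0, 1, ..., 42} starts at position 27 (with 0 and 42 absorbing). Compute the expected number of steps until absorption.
E[τ | X_0 = 27] = 405

Let v_k = E[τ | X_0 = k]. Boundary: v_0 = v_42 = 0. Recurrence: v_k = 1 + (v_{k-1} + v_{k+1})/2 for 1 ≤ k ≤ 41. The particular solution to v_k − (v_{k-1} + v_{k+1})/2 = 1 is v_k = −k^2. Adding homogeneous solution A + B k and matching boundaries gives v_k = k (42 − k). Substituting k = 27: v_27 = 27 · 15 = 405.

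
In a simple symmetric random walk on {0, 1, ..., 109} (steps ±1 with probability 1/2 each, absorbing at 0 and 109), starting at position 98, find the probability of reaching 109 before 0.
P(hit 109 before 0) = 98/109

Let u_k = P(hit 109 before 0 | start at k). Then u_0 = 0, u_109 = 1, and u_k = u_{k-1}/2 + u_{k+1}/2 for 1 ≤ k ≤ 108. This harmonic recurrence is solved by u_k = k/109, giving u_98 = 98/109.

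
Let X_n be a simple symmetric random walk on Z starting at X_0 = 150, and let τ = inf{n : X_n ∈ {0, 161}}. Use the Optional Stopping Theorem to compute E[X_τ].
E[X_τ] = 150

X_n is a martingale and τ is a bounded-mean stopping time (indeed τ is finite a.s. with bounded expectation since the walk is in a bounded region). By the OST, E[X_τ] = E[X_0] = 150. Equivalently: E[X_τ] = 161 · P(hit 161 first) + 0 · P(hit 0 first) = 161 · (150/161) = 150.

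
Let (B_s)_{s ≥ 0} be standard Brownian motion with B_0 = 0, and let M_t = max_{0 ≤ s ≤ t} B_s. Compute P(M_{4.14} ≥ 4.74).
P(M_{4.14} ≥ 4.74) = 2·P(B_{4.14} ≥ 4.74) = 2(1 − Φ(4.74/√4.14)) ≈ 0.0198

By the reflection principle for Brownian motion, P(M_t ≥ a) = 2 · P(B_t ≥ a) for a ≥ 0. Since B_t ~ N(0, t), P(B_t ≥ 4.74) = 1 − Φ(4.74/√t) = 1 − Φ(4.74/√4.14) = 1 − Φ(2.3296). So
  P(M_{4.14} ≥ 4.74) = 2(1 − Φ(2.3296)) ≈ 0.0198.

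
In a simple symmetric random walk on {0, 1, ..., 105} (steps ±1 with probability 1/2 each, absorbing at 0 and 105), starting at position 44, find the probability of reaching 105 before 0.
P(hit 105 before 0) = 44/105

Let u_k = P(hit 105 before 0 | start at k). Then u_0 = 0, u_105 = 1, and u_k = u_{k-1}/2 + u_{k+1}/2 for 1 ≤ k ≤ 104. This harmonic recurrence is solved by u_k = k/105, giving u_44 = 44/105.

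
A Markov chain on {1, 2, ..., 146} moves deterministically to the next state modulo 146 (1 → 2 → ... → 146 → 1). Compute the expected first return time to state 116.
E[T_116 | X_0 = 116] = 146

The chain cycles deterministically, so starting at state 116 it returns in exactly 146 steps. Equivalently, the stationary distribution is uniform π_j = 1/146 for every state j, so by Kac's formula E[T_116] = 1/π_116 = 146.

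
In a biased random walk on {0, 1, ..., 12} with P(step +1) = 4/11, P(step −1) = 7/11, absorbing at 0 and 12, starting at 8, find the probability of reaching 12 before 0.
P(hit 12 before 0) = (1 − (7/4)^8) / (1 − (7/4)^12) = 680192/6444993

Let u_k denote P(reach 12 before 0 | start at k). Boundary: u_0 = 0, u_12 = 1. Recurrence: u_k = 4/11·u_{k+1} + 7/11·u_{k-1} for 1 ≤ k ≤ 11. Try u_k = A + B·r^k with r = q/p = (7/11)/(4/11) = 7/4. Substitution satisfies the recurrence; boundary conditions give:
  u_k = (1 − r^k) / (1 − r^N) = (1 − (7/4)^8) / (1 − (7/4)^12) = 680192/6444993.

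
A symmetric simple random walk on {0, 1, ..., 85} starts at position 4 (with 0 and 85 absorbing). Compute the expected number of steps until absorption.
E[τ | X_0 = 4] = 324

Let v_k = E[τ | X_0 = k]. Boundary: v_0 = v_85 = 0. Recurrence: v_k = 1 + (v_{k-1} + v_{k+1})/2 for 1 ≤ k ≤ 84. The particular solution to v_k − (v_{k-1} + v_{k+1})/2 = 1 is v_k = −k^2. Adding homogeneous solution A + B k and matching boundaries gives v_k = k (85 − k). Substituting k = 4: v_4 = 4 · 81 = 324.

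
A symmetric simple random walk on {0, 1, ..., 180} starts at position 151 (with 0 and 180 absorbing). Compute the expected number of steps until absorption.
E[τ | X_0 = 151] = 4379

Let v_k = E[τ | X_0 = k]. Boundary: v_0 = v_180 = 0. Recurrence: v_k = 1 + (v_{k-1} + v_{k+1})/2 for 1 ≤ k ≤ 179. The particular solution to v_k − (v_{k-1} + v_{k+1})/2 = 1 is v_k = −k^2. Adding homogeneous solution A + B k and matching boundaries gives v_k = k (180 − k). Substituting k = 151: v_151 = 151 · 29 = 4379.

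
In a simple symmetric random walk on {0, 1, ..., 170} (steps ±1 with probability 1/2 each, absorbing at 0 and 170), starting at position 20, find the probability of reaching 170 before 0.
P(hit 170 before 0) = 20/170 = 2/17

Let u_k = P(hit 170 before 0 | start at k). Then u_0 = 0, u_170 = 1, and u_k = u_{k-1}/2 + u_{k+1}/2 for 1 ≤ k ≤ 169. This harmonic recurrence is solved by u_k = k/170, giving u_20 = 20/170 = 2/17.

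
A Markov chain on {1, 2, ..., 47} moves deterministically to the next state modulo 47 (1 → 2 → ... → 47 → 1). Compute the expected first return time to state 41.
E[T_41 | X_0 = 41] = 47

The chain cycles deterministically, so starting at state 41 it returns in exactly 47 steps. Equivalently, the stationary distribution is uniform π_j = 1/47 for every state j, so by Kac's formula E[T_41] = 1/π_41 = 47.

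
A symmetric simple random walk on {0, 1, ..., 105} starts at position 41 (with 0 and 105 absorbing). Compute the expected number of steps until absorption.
E[τ | X_0 = 41] = 2624

Let v_k = E[τ | X_0 = k]. Boundary: v_0 = v_105 = 0. Recurrence: v_k = 1 + (v_{k-1} + v_{k+1})/2 for 1 ≤ k ≤ 104. The particular solution to v_k − (v_{k-1} + v_{k+1})/2 = 1 is v_k = −k^2. Adding homogeneous solution A + B k and matching boundaries gives v_k = k (105 − k). Substituting k = 41: v_41 = 41 · 64 = 2624.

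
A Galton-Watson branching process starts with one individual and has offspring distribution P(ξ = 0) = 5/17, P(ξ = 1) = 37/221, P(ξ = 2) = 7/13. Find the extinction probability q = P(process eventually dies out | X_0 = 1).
q = 65/119

The pgf is f(s) = 5/17 + 37/221·s + 7/13·s². The extinction probability q is the smallest fixed point of f in [0, 1]. Setting s = f(s):
  7/13·s² + (37/221 − 1)·s + 5/17 = 0
  7/13·s² − (5/17 + 7/13)·s + 5/17 = 0
which factors as (s − 1)·(7/13·s − 5/17) = 0, giving roots s = 1 and s = (5/17)/(7/13) = 65/119.
Mean offspring μ = 37/221 + 2·7/13 = 275/221 > 1 (supercritical), so q < 1. The extinction probability is the smaller root: q = (5/17)/(7/13) = 65/119.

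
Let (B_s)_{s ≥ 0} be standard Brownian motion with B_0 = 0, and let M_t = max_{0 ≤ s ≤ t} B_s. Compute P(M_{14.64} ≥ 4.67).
P(M_{14.64} ≥ 4.67) = 2·P(B_{14.64} ≥ 4.67) = 2(1 − Φ(4.67/√14.64)) ≈ 0.2223

By the reflection principle for Brownian motion, P(M_t ≥ a) = 2 · P(B_t ≥ a) for a ≥ 0. Since B_t ~ N(0, t), P(B_t ≥ 4.67) = 1 − Φ(4.67/√t) = 1 − Φ(4.67/√14.64) = 1 − Φ(1.2205). So
  P(M_{14.64} ≥ 4.67) = 2(1 − Φ(1.2205)) ≈ 0.2223.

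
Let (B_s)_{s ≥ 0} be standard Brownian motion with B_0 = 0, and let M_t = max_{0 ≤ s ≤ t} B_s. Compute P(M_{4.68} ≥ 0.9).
P(M_{4.68} ≥ 0.9) = 2·P(B_{4.68} ≥ 0.9) = 2(1 − Φ(0.9/√4.68)) ≈ 0.6774

By the reflection principle for Brownian motion, P(M_t ≥ a) = 2 · P(B_t ≥ a) for a ≥ 0. Since B_t ~ N(0, t), P(B_t ≥ 0.9) = 1 − Φ(0.9/√t) = 1 − Φ(0.9/√4.68) = 1 − Φ(0.4160). So
  P(M_{4.68} ≥ 0.9) = 2(1 − Φ(0.4160)) ≈ 0.6774.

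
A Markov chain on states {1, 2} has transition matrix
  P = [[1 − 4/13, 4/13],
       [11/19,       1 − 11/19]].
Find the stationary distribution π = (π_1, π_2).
π_1 = 143/219, π_2 = 76/219

Solve πP = π with π_1 + π_2 = 1. From πP = π: π_1 · (1 − 4/13) + π_2 · 11/19 = π_1 ⇒ π_2 · 11/19 = π_1 · 4/13 ⇒ π_2/π_1 = (4/13)/(11/19) = 76/143. Together with π_1 + π_2 = 1:
  π_1 = (11/19)/(4/13 + 11/19) = (11/19)/(219/247) = 143/219,
  π_2 = (4/13)/(4/13 + 11/19) = (4/13)/(219/247) = 76/219.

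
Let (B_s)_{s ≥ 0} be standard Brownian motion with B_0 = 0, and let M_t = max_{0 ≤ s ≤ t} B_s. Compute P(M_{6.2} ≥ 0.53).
P(M_{6.2} ≥ 0.53) = 2·P(B_{6.2} ≥ 0.53) = 2(1 − Φ(0.53/√6.2)) ≈ 0.8314

By the reflection principle for Brownian motion, P(M_t ≥ a) = 2 · P(B_t ≥ a) for a ≥ 0. Since B_t ~ N(0, t), P(B_t ≥ 0.53) = 1 − Φ(0.53/√t) = 1 − Φ(0.53/√6.2) = 1 − Φ(0.2129). So
  P(M_{6.2} ≥ 0.53) = 2(1 − Φ(0.2129)) ≈ 0.8314.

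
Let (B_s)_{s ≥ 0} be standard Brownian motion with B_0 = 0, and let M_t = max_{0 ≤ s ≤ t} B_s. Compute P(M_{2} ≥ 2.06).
P(M_{2} ≥ 2.06) = 2·P(B_{2} ≥ 2.06) = 2(1 − Φ(2.06/√2)) ≈ 0.1452

By the reflection principle for Brownian motion, P(M_t ≥ a) = 2 · P(B_t ≥ a) for a ≥ 0. Since B_t ~ N(0, t), P(B_t ≥ 2.06) = 1 − Φ(2.06/√t) = 1 − Φ(2.06/√2) = 1 − Φ(1.4566). So
  P(M_{2} ≥ 2.06) = 2(1 − Φ(1.4566)) ≈ 0.1452.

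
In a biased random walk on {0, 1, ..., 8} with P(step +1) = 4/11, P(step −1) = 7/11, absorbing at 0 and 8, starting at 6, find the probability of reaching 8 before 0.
P(hit 8 before 0) = (1 − (7/4)^6) / (1 − (7/4)^8) = 55056/172705

Let u_k denote P(reach 8 before 0 | start at k). Boundary: u_0 = 0, u_8 = 1. Recurrence: u_k = 4/11·u_{k+1} + 7/11·u_{k-1} for 1 ≤ k ≤ 7. Try u_k = A + B·r^k with r = q/p = (7/11)/(4/11) = 7/4. Substitution satisfies the recurrence; boundary conditions give:
  u_k = (1 − r^k) / (1 − r^N) = (1 − (7/4)^6) / (1 − (7/4)^8) = 55056/172705.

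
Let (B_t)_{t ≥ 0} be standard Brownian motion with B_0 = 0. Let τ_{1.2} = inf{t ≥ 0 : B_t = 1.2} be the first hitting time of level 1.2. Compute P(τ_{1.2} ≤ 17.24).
P(τ_{1.2} ≤ 17.24) = 2(1 − Φ(1.2/√17.24)) = 2(1 − Φ(0.2890)) ≈ 0.7726

By the reflection principle for standard BM, P(τ_b ≤ t) = 2 · P(B_t ≥ b). Since B_t ~ N(0, t), P(B_t ≥ 1.2) = 1 − Φ(1.2/√t) = 1 − Φ(1.2/√17.24) = 1 − Φ(0.2890) ≈ 0.38629. Doubling: P(τ_{1.2} ≤ 17.24) ≈ 2 · 0.38629 = 0.77258 ≈ 0.7726.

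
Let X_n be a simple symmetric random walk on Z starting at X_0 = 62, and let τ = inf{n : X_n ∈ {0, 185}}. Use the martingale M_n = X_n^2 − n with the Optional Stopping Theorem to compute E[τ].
E[τ] = 7626

M_n = X_n^2 − n is a martingale (since E[X_{n+1}^2 | F_n] = X_n^2 + 1). By OST (τ has finite mean in a bounded region), E[M_τ] = E[M_0] = X_0^2 − 0 = 62^2 = 3844. Also E[M_τ] = E[X_τ^2] − E[τ]. The walk exits at 0 or 185, with P(hit 185 first) = 62/185, so E[X_τ^2] = 185^2 · 62/185 + 0 = 11470. Thus E[τ] = E[X_τ^2] − E[M_τ] = 11470 − 3844 = 7626 = 62(185 − 62) = 7626.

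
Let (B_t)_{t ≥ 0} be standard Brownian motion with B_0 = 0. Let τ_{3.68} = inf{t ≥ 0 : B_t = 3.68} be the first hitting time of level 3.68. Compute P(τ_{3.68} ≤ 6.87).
P(τ_{3.68} ≤ 6.87) = 2(1 − Φ(3.68/√6.87)) = 2(1 − Φ(1.4040)) ≈ 0.1603

By the reflection principle for standard BM, P(τ_b ≤ t) = 2 · P(B_t ≥ b). Since B_t ~ N(0, t), P(B_t ≥ 3.68) = 1 − Φ(3.68/√t) = 1 − Φ(3.68/√6.87) = 1 − Φ(1.4040) ≈ 0.08016. Doubling: P(τ_{3.68} ≤ 6.87) ≈ 2 · 0.08016 = 0.16032 ≈ 0.1603.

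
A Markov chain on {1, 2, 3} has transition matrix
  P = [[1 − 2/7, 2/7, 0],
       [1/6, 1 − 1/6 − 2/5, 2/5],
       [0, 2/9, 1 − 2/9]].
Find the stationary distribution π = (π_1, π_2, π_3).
π = (5/29, 60/203, 108/203)

This is a birth-death chain on three states, which satisfies detailed balance: π_1 · P_{12} = π_2 · P_{21} and π_2 · P_{23} = π_3 · P_{32}.
From π_1 · 2/7 = π_2 · 1/6: π_2/π_1 = (2/7)/(1/6) = 12/7.
From π_2 · 2/5 = π_3 · 2/9: π_3/π_2 = (2/5)/(2/9) = 9/5.
Take π_1 proportional to 1; then unnormalized π = (1, 12/7, 108/35). Normalize by dividing by the sum 29/5:
  π = (5/29, 60/203, 108/203).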